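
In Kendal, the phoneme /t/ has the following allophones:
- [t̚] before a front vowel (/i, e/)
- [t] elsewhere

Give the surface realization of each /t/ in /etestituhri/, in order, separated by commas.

[t̚], [t̚], [t]

Occurrence 1 (position 2): before a front vowel (/i, e/) → [t̚].
Occurrence 2 (position 5): before a front vowel (/i, e/) → [t̚].
Occurrence 3 (position 7): no conditioning environment matches → elsewhere allophone [t].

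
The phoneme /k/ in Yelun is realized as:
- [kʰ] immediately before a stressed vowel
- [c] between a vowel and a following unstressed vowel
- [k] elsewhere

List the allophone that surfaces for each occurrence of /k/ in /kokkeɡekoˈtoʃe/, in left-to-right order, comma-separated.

Occurrence 1 (position 1): no conditioning environment matches → elsewhere allophone [k].
Occurrence 2 (position 3): no conditioning environment matches → elsewhere allophone [k].
Occurrence 3 (position 4): no conditioning environment matches → elsewhere allophone [k].
Occurrence 4 (position 8): between a vowel and a following unstressed vowel → [c].

[k], [k], [k], [c]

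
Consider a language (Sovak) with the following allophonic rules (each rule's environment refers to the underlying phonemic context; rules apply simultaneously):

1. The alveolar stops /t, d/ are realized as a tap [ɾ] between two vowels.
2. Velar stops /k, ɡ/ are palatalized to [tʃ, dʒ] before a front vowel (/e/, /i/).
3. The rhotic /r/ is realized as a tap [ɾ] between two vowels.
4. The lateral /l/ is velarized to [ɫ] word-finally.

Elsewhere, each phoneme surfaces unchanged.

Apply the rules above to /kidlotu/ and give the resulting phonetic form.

[tʃidloɾu]

/k/ (word-initial): before a front vowel, so rule 2 applies → [tʃ].
/d/ (between /i/ and /l/) is in the target of rule 1 but the environment (between two vowels) is not met → [d].
/l/ (between /d/ and /o/) fails the environment for rule 4, so it stays [l].
/t/ (between /o/ and /u/): between two vowels, so rule 1 applies → [ɾ].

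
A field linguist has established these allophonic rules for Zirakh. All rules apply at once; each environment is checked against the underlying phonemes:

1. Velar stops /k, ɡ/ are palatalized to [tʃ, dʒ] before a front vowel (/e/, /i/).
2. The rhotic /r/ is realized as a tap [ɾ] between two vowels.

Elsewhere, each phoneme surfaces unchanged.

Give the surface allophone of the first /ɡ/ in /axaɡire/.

/ɡ/ — between /a/ and /i/, before a front vowel — surfaces as [dʒ] (rule 1).

[dʒ]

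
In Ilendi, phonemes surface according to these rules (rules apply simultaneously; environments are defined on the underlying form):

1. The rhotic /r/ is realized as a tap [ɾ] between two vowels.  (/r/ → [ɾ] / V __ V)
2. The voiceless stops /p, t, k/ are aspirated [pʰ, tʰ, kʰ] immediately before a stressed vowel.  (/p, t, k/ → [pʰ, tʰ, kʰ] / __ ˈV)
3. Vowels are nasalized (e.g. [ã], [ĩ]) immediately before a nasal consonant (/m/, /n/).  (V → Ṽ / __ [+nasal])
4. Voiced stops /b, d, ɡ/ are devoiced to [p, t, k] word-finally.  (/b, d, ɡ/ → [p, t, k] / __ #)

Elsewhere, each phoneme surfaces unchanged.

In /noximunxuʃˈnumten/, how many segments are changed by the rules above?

4

Segments that undergo a rule: /i/ → [ĩ] (rule 3); /u/ → [ũ] (rule 3); /u/ → [ũ] (rule 3); /e/ → [ẽ] (rule 3).
All other segments surface unchanged.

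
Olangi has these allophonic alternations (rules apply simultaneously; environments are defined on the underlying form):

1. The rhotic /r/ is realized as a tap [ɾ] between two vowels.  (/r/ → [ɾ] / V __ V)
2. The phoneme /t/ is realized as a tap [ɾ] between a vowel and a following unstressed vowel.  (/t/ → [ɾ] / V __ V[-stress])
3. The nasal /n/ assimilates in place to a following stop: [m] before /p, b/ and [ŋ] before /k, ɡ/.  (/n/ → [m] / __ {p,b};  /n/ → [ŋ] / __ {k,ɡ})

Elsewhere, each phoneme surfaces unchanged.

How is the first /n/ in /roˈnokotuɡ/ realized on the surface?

[n]

/n/ (between /o/ and /o/): rule 3 targets it, but not before a labial or velar stop → unchanged [n].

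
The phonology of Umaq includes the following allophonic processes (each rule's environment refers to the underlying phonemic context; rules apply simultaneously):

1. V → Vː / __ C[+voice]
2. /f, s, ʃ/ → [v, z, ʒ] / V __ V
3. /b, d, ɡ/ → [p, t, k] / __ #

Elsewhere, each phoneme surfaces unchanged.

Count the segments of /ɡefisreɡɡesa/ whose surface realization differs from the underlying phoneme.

Segments that undergo a rule: /f/ → [v] (rule 2); /e/ → [eː] (rule 1); /s/ → [z] (rule 2).
All other segments surface unchanged.

3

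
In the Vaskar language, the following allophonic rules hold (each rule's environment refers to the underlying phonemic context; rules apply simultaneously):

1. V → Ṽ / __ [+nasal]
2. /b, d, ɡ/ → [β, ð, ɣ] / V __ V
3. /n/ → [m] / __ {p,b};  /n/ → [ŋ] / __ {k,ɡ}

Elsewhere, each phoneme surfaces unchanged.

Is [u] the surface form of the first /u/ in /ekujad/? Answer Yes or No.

Yes

/u/ (between /k/ and /j/) is in the target of rule 1 but the environment (before a nasal consonant) is not met → [u].
The actual realization is [u], which matches [u].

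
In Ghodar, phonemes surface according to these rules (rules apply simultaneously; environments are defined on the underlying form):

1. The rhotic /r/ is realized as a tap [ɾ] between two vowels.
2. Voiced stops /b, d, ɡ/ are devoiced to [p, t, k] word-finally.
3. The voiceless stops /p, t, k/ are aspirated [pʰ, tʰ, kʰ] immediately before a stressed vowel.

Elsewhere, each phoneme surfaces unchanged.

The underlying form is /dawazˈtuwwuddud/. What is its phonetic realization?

[dawazˈtʰuwwuddut]

/d/ (word-initial) fails the environment for rule 2, so it stays [d].
/a/ (between /d/ and /w/): no rule targets it → [a].
/w/ (between /a/ and /a/) is unaffected → [w].
/a/ (between /w/ and /z/): no rule targets it → [a].
/z/ (between /a/ and /t/): no rule targets it → [z].
Rule 3 applies to /t/ (between /z/ and /u/: immediately before a stressed vowel) → [tʰ].
/u/ stays [u].
/w/ stays [w].
/w/ — not in any rule's target class → [w].
/u/ (between /w/ and /d/) is unaffected → [u].
/d/ (between /u/ and /d/): rule 2 targets it, but not word-finally → unchanged [d].
/d/ (between /d/ and /u/) fails the environment for rule 2, so it stays [d].
/u/ (between /d/ and /d/): no rule targets it → [u].
/d/ — word-final, word-finally — surfaces as [t] (rule 2).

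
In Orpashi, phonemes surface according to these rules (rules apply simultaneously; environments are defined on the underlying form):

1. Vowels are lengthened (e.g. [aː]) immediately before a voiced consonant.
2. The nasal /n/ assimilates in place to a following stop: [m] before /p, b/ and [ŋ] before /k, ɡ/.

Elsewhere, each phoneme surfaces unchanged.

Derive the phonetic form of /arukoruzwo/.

[aːrukoːruːzwo]

/a/ — word-initial, before a voiced consonant — surfaces as [aː] (rule 1).
/r/ (between /a/ and /u/) is unaffected → [r].
/u/ (between /r/ and /k/): rule 1 targets it, but not before a voiced consonant → unchanged [u].
/k/ (between /u/ and /o/) is unaffected → [k].
/o/ meets the environment for rule 1 (before a voiced consonant) → [oː].
/r/ (between /o/ and /u/) is unaffected → [r].
/u/ (between /r/ and /z/) occurs before a voiced consonant → [uː] by rule 1.
/z/ (between /u/ and /w/) is unaffected → [z].
/w/ (between /z/ and /o/): no rule targets it → [w].
/o/ (word-final) fails the environment for rule 1, so it stays [o].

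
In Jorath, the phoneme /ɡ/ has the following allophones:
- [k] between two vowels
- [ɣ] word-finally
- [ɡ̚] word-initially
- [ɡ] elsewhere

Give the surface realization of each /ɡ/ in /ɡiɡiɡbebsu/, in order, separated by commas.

[ɡ̚], [k], [ɡ]

Occurrence 1 (position 1): word-initially → [ɡ̚].
Occurrence 2 (position 3): between two vowels → [k].
Occurrence 3 (position 5): no conditioning environment matches → elsewhere allophone [ɡ].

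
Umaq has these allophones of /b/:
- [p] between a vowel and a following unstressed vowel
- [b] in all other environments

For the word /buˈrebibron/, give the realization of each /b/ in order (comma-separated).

[b], [p], [b]

Occurrence 1 (position 1): no conditioning environment matches → elsewhere allophone [b].
Occurrence 2 (position 5): between a vowel and a following unstressed vowel → [p].
Occurrence 3 (position 7): no conditioning environment matches → elsewhere allophone [b].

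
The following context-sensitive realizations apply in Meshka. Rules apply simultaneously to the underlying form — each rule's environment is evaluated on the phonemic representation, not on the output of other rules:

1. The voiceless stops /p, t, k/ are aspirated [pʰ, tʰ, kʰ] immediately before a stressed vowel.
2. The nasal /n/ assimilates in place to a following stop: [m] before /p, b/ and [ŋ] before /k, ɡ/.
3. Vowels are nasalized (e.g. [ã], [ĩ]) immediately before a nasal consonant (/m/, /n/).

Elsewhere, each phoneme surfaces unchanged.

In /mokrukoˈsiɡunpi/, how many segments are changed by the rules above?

2

Segments that undergo a rule: /u/ → [ũ] (rule 3); /n/ → [m] (rule 2).
All other segments surface unchanged.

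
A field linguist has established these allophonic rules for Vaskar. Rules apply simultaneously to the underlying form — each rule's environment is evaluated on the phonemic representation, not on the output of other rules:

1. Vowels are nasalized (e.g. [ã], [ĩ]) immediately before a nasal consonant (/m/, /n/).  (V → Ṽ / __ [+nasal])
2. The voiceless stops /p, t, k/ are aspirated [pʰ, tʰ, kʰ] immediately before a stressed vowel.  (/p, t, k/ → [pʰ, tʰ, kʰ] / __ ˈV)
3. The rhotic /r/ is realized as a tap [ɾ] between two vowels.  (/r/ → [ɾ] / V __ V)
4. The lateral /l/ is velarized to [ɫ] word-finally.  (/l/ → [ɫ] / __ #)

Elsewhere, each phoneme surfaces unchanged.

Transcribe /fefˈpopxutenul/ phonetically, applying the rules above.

[fefˈpʰopxutẽnuɫ]

/f/ — not in any rule's target class → [f].
/e/ — between /f/ and /f/; rule 1 does not apply here → [e].
/f/ — not in any rule's target class → [f].
/p/ (between /f/ and /o/): immediately before a stressed vowel, so rule 2 applies → [pʰ].
/o/ (between /p/ and /p/): rule 1 targets it, but not before a nasal consonant → unchanged [o].
/p/ — between /o/ and /x/; rule 2 does not apply here → [p].
/x/ — not in any rule's target class → [x].
/u/ (between /x/ and /t/): rule 1 targets it, but not before a nasal consonant → unchanged [u].
/t/ (between /u/ and /e/): rule 2 targets it, but not immediately before a stressed vowel → unchanged [t].
/e/ — between /t/ and /n/, before a nasal consonant — surfaces as [ẽ] (rule 1).
/n/ (between /e/ and /u/) is unaffected → [n].
/u/ — between /n/ and /l/; rule 1 does not apply here → [u].
/l/ (word-final): word-finally, so rule 4 applies → [ɫ].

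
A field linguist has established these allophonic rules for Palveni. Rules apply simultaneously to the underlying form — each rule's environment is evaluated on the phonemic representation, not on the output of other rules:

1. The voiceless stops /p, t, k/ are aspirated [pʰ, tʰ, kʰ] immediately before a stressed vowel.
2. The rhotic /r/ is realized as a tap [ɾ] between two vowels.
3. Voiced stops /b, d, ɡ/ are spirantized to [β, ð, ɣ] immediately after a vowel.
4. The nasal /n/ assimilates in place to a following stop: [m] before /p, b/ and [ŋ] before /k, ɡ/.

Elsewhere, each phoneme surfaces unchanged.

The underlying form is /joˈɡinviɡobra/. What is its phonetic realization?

[joˈɣinviɣoβra]

Rule 3 applies to /ɡ/ (between /o/ and /i/: immediately after a vowel) → [ɣ].
/n/ (between /i/ and /v/) is in the target of rule 4 but the environment (before a labial or velar stop) is not met → [n].
/ɡ/ (between /i/ and /o/) occurs immediately after a vowel → [ɣ] by rule 3.
/b/ — between /o/ and /r/, immediately after a vowel — surfaces as [β] (rule 3).
/r/ (between /b/ and /a/) fails the environment for rule 2, so it stays [r].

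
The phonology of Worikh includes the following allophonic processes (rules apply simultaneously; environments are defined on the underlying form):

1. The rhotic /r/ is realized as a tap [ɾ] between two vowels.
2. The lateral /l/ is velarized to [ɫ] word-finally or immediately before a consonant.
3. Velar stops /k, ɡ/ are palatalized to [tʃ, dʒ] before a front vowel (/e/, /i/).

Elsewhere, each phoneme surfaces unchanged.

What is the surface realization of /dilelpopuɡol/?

[dileɫpopuɡoɫ]

/d/ (word-initial) is unaffected → [d].
/i/ stays [i].
/l/ (between /i/ and /e/): rule 2 targets it, but not word-finally or immediately before a consonant → unchanged [l].
/e/ — not in any rule's target class → [e].
/l/ — between /e/ and /p/, word-finally or immediately before a consonant — surfaces as [ɫ] (rule 2).
/p/ — not in any rule's target class → [p].
/o/ — not in any rule's target class → [o].
/p/ (between /o/ and /u/): no rule targets it → [p].
/u/ stays [u].
/ɡ/ (between /u/ and /o/) fails the environment for rule 3, so it stays [ɡ].
/o/ stays [o].
Rule 2 applies to /l/ (word-final: word-finally or immediately before a consonant) → [ɫ].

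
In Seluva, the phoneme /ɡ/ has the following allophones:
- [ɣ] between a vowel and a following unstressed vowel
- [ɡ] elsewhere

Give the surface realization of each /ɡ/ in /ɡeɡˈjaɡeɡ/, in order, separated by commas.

[ɡ], [ɡ], [ɣ], [ɡ]

Occurrence 1 (position 1): no conditioning environment matches → elsewhere allophone [ɡ].
Occurrence 2 (position 3): no conditioning environment matches → elsewhere allophone [ɡ].
Occurrence 3 (position 6): between a vowel and a following unstressed vowel → [ɣ].
Occurrence 4 (position 8): no conditioning environment matches → elsewhere allophone [ɡ].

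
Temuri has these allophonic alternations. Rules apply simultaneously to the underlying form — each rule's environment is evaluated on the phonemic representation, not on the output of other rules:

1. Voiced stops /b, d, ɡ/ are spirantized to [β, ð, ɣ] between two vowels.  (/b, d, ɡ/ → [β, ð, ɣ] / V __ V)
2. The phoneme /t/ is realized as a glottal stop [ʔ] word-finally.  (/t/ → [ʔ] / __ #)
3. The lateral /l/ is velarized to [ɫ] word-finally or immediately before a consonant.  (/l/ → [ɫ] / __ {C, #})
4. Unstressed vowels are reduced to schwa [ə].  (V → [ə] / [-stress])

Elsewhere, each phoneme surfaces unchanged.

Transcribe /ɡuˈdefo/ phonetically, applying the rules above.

/ɡ/ (word-initial): rule 1 targets it, but not between two vowels → unchanged [ɡ].
/u/ meets the environment for rule 4 (in an unstressed syllable) → [ə].
/d/ meets the environment for rule 1 (between two vowels) → [ð].
/e/ (between /d/ and /f/): rule 4 targets it, but not in an unstressed syllable → unchanged [e].
/f/ — not in any rule's target class → [f].
/o/ meets the environment for rule 4 (in an unstressed syllable) → [ə].

[ɡəˈðefə]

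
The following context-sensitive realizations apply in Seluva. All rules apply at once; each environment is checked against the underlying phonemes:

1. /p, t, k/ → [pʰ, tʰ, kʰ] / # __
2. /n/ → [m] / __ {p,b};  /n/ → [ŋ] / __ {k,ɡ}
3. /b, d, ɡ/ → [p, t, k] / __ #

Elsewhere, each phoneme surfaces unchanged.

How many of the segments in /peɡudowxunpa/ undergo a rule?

Segments that undergo a rule: /p/ → [pʰ] (rule 1); /n/ → [m] (rule 2).
All other segments surface unchanged.

2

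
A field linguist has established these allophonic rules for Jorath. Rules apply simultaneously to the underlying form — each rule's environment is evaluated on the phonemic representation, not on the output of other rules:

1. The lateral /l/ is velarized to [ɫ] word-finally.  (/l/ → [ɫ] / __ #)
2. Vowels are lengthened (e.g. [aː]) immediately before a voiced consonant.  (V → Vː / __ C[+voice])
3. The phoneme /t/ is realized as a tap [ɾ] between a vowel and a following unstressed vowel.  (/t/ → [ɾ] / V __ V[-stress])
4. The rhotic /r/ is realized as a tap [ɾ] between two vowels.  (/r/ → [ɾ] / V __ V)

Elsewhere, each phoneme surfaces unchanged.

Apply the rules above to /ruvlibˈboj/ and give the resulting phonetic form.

[ruːvliːbˈboːj]

/r/ (word-initial) fails the environment for rule 4, so it stays [r].
/u/ meets the environment for rule 2 (before a voiced consonant) → [uː].
/l/ (between /v/ and /i/): rule 1 targets it, but not word-finally → unchanged [l].
/i/ (between /l/ and /b/) occurs before a voiced consonant → [iː] by rule 2.
Rule 2 applies to /o/ (between /b/ and /j/: before a voiced consonant) → [oː].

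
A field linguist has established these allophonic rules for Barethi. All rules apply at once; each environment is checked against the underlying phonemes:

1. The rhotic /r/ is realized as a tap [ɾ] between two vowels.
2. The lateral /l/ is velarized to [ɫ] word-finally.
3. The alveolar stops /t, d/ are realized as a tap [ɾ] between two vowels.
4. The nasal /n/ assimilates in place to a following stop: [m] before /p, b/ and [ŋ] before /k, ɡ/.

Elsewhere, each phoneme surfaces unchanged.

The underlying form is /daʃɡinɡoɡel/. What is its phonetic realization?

/d/ (word-initial) fails the environment for rule 3, so it stays [d].
/a/ stays [a].
/ʃ/ (between /a/ and /ɡ/): no rule targets it → [ʃ].
/ɡ/ (between /ʃ/ and /i/): no rule targets it → [ɡ].
/i/ stays [i].
/n/ meets the environment for rule 4 (before a labial or velar stop) → [ŋ].
/ɡ/ (between /n/ and /o/) is unaffected → [ɡ].
/o/ — not in any rule's target class → [o].
/ɡ/ stays [ɡ].
/e/ (between /ɡ/ and /l/): no rule targets it → [e].
Rule 2 applies to /l/ (word-final: word-finally) → [ɫ].

[daʃɡiŋɡoɡeɫ]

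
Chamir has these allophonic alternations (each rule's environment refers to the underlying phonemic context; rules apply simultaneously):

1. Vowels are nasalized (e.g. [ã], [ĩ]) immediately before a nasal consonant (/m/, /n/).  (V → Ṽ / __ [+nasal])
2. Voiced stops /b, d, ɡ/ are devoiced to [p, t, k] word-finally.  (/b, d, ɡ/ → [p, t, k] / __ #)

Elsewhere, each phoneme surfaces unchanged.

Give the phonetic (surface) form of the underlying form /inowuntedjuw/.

[ĩnowũntedjuw]

/i/ — word-initial, before a nasal consonant — surfaces as [ĩ] (rule 1).
/n/ — not in any rule's target class → [n].
/o/ (between /n/ and /w/) is in the target of rule 1 but the environment (before a nasal consonant) is not met → [o].
/w/ stays [w].
/u/ (between /w/ and /n/) occurs before a nasal consonant → [ũ] by rule 1.
/n/ (between /u/ and /t/) is unaffected → [n].
/t/ stays [t].
/e/ (between /t/ and /d/): rule 1 targets it, but not before a nasal consonant → unchanged [e].
/d/ — between /e/ and /j/; rule 2 does not apply here → [d].
/j/ (between /d/ and /u/): no rule targets it → [j].
/u/ (between /j/ and /w/) fails the environment for rule 1, so it stays [u].
/w/ — not in any rule's target class → [w].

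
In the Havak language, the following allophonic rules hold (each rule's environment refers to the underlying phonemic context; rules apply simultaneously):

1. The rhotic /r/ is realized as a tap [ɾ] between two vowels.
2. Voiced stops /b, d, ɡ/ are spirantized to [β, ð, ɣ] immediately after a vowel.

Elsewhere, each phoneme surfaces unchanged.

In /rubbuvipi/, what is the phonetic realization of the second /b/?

[b]

/b/ (between /b/ and /u/): rule 2 targets it, but not immediately after a vowel → unchanged [b].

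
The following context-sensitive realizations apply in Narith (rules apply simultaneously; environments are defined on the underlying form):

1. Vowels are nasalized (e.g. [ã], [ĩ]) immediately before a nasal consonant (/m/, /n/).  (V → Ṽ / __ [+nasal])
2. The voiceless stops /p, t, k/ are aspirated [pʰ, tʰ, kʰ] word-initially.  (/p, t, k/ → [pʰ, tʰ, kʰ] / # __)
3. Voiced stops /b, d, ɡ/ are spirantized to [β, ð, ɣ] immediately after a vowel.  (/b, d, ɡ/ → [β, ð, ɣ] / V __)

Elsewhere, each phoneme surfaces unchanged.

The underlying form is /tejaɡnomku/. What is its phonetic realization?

[tʰejaɣnõmku]

/t/ (word-initial) occurs word-initially → [tʰ] by rule 2.
/e/ (between /t/ and /j/) is in the target of rule 1 but the environment (before a nasal consonant) is not met → [e].
/j/ (between /e/ and /a/) is unaffected → [j].
/a/ (between /j/ and /ɡ/) fails the environment for rule 1, so it stays [a].
Rule 3 applies to /ɡ/ (between /a/ and /n/: immediately after a vowel) → [ɣ].
/n/ — not in any rule's target class → [n].
/o/ meets the environment for rule 1 (before a nasal consonant) → [õ].
/m/ stays [m].
/k/ (between /m/ and /u/) is in the target of rule 2 but the environment (word-initially) is not met → [k].
/u/ (word-final) is in the target of rule 1 but the environment (before a nasal consonant) is not met → [u].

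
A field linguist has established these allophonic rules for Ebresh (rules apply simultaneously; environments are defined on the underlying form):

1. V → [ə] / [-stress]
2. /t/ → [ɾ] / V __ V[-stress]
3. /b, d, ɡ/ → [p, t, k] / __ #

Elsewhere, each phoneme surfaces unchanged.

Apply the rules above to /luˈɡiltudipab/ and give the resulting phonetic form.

[ləˈɡiltədəpəp]

/l/ (word-initial): no rule targets it → [l].
/u/ (between /l/ and /ɡ/) occurs in an unstressed syllable → [ə] by rule 1.
/ɡ/ (between /u/ and /i/) is in the target of rule 3 but the environment (word-finally) is not met → [ɡ].
/i/ — between /ɡ/ and /l/; rule 1 does not apply here → [i].
/l/ — not in any rule's target class → [l].
/t/ — between /l/ and /u/; rule 2 does not apply here → [t].
/u/ meets the environment for rule 1 (in an unstressed syllable) → [ə].
/d/ (between /u/ and /i/): rule 3 targets it, but not word-finally → unchanged [d].
/i/ meets the environment for rule 1 (in an unstressed syllable) → [ə].
/p/ (between /i/ and /a/): no rule targets it → [p].
/a/ (between /p/ and /b/): in an unstressed syllable, so rule 1 applies → [ə].
/b/ — word-final, word-finally — surfaces as [p] (rule 3).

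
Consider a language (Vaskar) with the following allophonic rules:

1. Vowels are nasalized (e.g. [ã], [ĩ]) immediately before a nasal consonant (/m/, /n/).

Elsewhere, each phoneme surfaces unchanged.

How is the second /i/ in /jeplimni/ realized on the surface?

[i]

/i/ (word-final): rule 1 targets it, but not before a nasal consonant → unchanged [i].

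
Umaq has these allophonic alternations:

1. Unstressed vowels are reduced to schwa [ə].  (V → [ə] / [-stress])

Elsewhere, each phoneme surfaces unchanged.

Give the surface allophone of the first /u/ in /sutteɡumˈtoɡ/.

Rule 1 applies to /u/ (between /s/ and /t/: in an unstressed syllable) → [ə].

[ə]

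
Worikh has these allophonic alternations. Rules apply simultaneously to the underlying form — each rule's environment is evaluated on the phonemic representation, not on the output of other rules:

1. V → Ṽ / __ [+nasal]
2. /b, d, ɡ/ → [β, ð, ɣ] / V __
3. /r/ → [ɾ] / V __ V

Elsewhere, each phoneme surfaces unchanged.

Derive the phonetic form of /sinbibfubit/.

[sĩnbiβfuβit]

/i/ (between /s/ and /n/): before a nasal consonant, so rule 1 applies → [ĩ].
/b/ (between /n/ and /i/) is in the target of rule 2 but the environment (immediately after a vowel) is not met → [b].
/i/ (between /b/ and /b/) fails the environment for rule 1, so it stays [i].
/b/ (between /i/ and /f/) occurs immediately after a vowel → [β] by rule 2.
/u/ (between /f/ and /b/) fails the environment for rule 1, so it stays [u].
/b/ (between /u/ and /i/): immediately after a vowel, so rule 2 applies → [β].
/i/ — between /b/ and /t/; rule 1 does not apply here → [i].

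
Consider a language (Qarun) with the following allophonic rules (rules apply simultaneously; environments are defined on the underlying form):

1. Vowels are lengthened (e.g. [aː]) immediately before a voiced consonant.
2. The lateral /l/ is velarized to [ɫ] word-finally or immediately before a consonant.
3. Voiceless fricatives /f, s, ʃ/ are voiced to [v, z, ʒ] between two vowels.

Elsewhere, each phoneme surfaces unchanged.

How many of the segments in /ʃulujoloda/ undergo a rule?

4

Segments that undergo a rule: /u/ → [uː] (rule 1); /u/ → [uː] (rule 1); /o/ → [oː] (rule 1); /o/ → [oː] (rule 1).
All other segments surface unchanged.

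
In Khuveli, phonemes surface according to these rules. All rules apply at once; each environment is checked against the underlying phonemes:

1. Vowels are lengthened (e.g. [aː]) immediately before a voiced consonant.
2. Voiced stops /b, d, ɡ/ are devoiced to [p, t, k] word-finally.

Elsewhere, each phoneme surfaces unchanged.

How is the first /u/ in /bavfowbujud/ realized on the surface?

/u/ (between /b/ and /j/) occurs before a voiced consonant → [uː] by rule 1.

[uː]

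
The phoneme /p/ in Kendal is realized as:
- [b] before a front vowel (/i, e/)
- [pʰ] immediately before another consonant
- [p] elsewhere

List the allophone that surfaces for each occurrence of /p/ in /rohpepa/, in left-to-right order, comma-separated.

Occurrence 1 (position 4): before a front vowel (/i, e/) → [b].
Occurrence 2 (position 6): no conditioning environment matches → elsewhere allophone [p].

[b], [p]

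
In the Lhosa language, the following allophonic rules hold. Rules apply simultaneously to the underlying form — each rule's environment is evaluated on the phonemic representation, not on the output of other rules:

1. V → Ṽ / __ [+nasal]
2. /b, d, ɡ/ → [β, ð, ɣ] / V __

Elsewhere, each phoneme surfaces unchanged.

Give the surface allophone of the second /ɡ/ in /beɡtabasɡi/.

/ɡ/ (between /s/ and /i/): rule 2 targets it, but not immediately after a vowel → unchanged [ɡ].

[ɡ]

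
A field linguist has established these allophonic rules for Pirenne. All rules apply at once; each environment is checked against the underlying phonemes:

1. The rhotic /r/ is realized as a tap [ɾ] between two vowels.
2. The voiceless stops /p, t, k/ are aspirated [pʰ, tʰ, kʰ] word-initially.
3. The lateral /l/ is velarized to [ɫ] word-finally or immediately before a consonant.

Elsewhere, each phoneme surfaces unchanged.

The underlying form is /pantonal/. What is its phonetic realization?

/p/ meets the environment for rule 2 (word-initially) → [pʰ].
/a/ (between /p/ and /n/) is unaffected → [a].
/n/ (between /a/ and /t/) is unaffected → [n].
/t/ — between /n/ and /o/; rule 2 does not apply here → [t].
/o/ (between /t/ and /n/): no rule targets it → [o].
/n/ (between /o/ and /a/): no rule targets it → [n].
/a/ stays [a].
/l/ meets the environment for rule 3 (word-finally or immediately before a consonant) → [ɫ].

[pʰantonaɫ]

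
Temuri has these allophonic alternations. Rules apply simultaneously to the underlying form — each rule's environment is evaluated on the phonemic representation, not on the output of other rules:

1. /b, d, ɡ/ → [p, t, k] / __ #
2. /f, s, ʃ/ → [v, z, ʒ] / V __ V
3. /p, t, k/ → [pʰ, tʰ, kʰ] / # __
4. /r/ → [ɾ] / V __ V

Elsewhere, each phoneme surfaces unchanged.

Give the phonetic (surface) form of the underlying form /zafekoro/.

[zavekoɾo]

/z/ (word-initial): no rule targets it → [z].
/a/ stays [a].
Rule 2 applies to /f/ (between /a/ and /e/: between two vowels) → [v].
/e/ stays [e].
/k/ (between /e/ and /o/): rule 3 targets it, but not word-initially → unchanged [k].
/o/ — not in any rule's target class → [o].
/r/ (between /o/ and /o/) occurs between two vowels → [ɾ] by rule 4.
/o/ — not in any rule's target class → [o].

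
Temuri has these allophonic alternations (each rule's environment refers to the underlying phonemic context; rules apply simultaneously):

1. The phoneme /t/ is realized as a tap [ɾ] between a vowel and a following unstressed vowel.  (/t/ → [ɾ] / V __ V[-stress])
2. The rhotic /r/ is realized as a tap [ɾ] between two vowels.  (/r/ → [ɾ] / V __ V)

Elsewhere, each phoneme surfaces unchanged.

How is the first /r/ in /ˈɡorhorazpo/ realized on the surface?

/r/ (between /o/ and /h/): rule 2 targets it, but not between two vowels → unchanged [r].

[r]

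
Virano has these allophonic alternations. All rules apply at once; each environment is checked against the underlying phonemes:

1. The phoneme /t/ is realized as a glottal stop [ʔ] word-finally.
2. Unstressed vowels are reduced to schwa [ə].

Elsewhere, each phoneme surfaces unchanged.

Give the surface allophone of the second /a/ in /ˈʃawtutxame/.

/a/ meets the environment for rule 2 (in an unstressed syllable) → [ə].

[ə]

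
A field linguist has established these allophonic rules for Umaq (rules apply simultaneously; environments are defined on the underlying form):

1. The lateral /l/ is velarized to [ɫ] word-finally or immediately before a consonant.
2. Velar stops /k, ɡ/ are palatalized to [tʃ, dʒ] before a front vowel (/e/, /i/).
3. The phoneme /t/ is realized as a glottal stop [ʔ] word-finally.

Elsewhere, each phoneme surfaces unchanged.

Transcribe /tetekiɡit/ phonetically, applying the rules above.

[tetetʃidʒiʔ]

/t/ (word-initial) fails the environment for rule 3, so it stays [t].
/e/ stays [e].
/t/ (between /e/ and /e/) fails the environment for rule 3, so it stays [t].
/e/ (between /t/ and /k/): no rule targets it → [e].
/k/ (between /e/ and /i/) occurs before a front vowel → [tʃ] by rule 2.
/i/ — not in any rule's target class → [i].
/ɡ/ (between /i/ and /i/): before a front vowel, so rule 2 applies → [dʒ].
/i/ — not in any rule's target class → [i].
/t/ — word-final, word-finally — surfaces as [ʔ] (rule 3).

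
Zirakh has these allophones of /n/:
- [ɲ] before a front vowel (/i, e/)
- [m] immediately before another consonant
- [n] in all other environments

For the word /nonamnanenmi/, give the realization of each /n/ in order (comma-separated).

Occurrence 1 (position 1): no conditioning environment matches → elsewhere allophone [n].
Occurrence 2 (position 3): no conditioning environment matches → elsewhere allophone [n].
Occurrence 3 (position 6): no conditioning environment matches → elsewhere allophone [n].
Occurrence 4 (position 8): before a front vowel (/i, e/) → [ɲ].
Occurrence 5 (position 10): immediately before another consonant → [m].

[n], [n], [n], [ɲ], [m]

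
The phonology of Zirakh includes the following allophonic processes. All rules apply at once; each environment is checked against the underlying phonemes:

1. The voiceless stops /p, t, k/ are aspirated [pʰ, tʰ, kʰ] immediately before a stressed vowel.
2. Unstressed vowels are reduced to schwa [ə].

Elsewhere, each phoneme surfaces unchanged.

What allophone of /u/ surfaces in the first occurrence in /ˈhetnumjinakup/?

/u/ (between /n/ and /m/): in an unstressed syllable, so rule 2 applies → [ə].

[ə]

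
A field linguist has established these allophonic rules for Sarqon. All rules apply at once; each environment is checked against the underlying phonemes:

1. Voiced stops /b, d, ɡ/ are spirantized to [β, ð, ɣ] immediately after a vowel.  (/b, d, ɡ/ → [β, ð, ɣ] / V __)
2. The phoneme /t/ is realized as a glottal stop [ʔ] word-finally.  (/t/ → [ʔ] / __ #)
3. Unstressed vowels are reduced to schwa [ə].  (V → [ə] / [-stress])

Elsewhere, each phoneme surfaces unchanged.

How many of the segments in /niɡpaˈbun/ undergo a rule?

Segments that undergo a rule: /i/ → [ə] (rule 3); /ɡ/ → [ɣ] (rule 1); /a/ → [ə] (rule 3); /b/ → [β] (rule 1).
All other segments surface unchanged.

4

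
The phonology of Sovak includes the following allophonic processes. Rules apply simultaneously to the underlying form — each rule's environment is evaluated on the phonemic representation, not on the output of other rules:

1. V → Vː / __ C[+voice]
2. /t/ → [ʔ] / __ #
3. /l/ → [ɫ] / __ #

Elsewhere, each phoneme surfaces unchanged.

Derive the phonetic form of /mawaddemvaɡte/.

[maːwaːddeːmvaːɡte]

/m/ — not in any rule's target class → [m].
/a/ (between /m/ and /w/) occurs before a voiced consonant → [aː] by rule 1.
/w/ (between /a/ and /a/) is unaffected → [w].
Rule 1 applies to /a/ (between /w/ and /d/: before a voiced consonant) → [aː].
/d/ (between /a/ and /d/): no rule targets it → [d].
/d/ stays [d].
/e/ (between /d/ and /m/) occurs before a voiced consonant → [eː] by rule 1.
/m/ — not in any rule's target class → [m].
/v/ (between /m/ and /a/): no rule targets it → [v].
Rule 1 applies to /a/ (between /v/ and /ɡ/: before a voiced consonant) → [aː].
/ɡ/ (between /a/ and /t/) is unaffected → [ɡ].
/t/ (between /ɡ/ and /e/) is in the target of rule 2 but the environment (word-finally) is not met → [t].
/e/ (word-final): rule 1 targets it, but not before a voiced consonant → unchanged [e].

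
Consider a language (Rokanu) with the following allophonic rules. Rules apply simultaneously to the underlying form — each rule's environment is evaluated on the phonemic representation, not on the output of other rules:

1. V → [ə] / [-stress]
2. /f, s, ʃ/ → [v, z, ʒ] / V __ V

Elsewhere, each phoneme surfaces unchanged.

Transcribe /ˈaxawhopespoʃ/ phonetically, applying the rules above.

[ˈaxəwhəpəspəʃ]

/a/ (word-initial) fails the environment for rule 1, so it stays [a].
/x/ (between /a/ and /a/): no rule targets it → [x].
/a/ — between /x/ and /w/, in an unstressed syllable — surfaces as [ə] (rule 1).
/w/ stays [w].
/h/ stays [h].
/o/ (between /h/ and /p/): in an unstressed syllable, so rule 1 applies → [ə].
/p/ — not in any rule's target class → [p].
/e/ (between /p/ and /s/): in an unstressed syllable, so rule 1 applies → [ə].
/s/ (between /e/ and /p/) fails the environment for rule 2, so it stays [s].
/p/ — not in any rule's target class → [p].
/o/ (between /p/ and /ʃ/): in an unstressed syllable, so rule 1 applies → [ə].
/ʃ/ (word-final) is in the target of rule 2 but the environment (between two vowels) is not met → [ʃ].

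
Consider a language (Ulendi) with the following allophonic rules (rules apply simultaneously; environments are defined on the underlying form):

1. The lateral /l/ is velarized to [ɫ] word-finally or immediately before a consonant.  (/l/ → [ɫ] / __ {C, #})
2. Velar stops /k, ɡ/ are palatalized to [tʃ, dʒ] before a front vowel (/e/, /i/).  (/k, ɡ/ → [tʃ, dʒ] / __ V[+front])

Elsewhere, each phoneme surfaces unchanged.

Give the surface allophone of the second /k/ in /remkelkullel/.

[k]

/k/ — between /l/ and /u/; rule 2 does not apply here → [k].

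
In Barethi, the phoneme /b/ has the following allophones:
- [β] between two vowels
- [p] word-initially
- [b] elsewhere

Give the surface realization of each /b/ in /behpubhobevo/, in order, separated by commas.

[p], [b], [β]

Occurrence 1 (position 1): word-initially → [p].
Occurrence 2 (position 6): no conditioning environment matches → elsewhere allophone [b].
Occurrence 3 (position 9): between two vowels → [β].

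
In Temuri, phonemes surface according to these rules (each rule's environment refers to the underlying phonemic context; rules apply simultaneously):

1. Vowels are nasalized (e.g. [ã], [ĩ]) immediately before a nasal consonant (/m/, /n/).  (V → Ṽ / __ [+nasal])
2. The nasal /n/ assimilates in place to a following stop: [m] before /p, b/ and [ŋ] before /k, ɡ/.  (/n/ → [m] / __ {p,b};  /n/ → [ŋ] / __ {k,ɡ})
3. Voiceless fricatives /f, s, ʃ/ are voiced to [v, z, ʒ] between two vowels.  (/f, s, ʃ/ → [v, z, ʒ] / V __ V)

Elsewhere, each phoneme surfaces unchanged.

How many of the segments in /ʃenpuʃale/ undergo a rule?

3

Segments that undergo a rule: /e/ → [ẽ] (rule 1); /n/ → [m] (rule 2); /ʃ/ → [ʒ] (rule 3).
All other segments surface unchanged.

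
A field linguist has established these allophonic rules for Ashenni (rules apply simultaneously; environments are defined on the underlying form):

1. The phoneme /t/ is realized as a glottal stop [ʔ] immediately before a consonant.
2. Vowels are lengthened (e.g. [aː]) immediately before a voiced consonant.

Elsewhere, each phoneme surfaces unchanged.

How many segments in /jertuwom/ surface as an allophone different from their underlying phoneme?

Segments that undergo a rule: /e/ → [eː] (rule 2); /u/ → [uː] (rule 2); /o/ → [oː] (rule 2).
All other segments surface unchanged.

3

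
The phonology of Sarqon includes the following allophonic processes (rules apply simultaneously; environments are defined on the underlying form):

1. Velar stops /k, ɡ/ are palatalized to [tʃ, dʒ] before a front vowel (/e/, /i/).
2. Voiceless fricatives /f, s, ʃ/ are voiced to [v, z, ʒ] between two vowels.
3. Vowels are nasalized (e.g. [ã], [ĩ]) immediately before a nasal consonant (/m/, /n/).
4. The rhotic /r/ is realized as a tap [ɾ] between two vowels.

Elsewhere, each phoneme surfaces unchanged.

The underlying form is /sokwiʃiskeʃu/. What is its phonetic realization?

[sokwiʒistʃeʒu]

/s/ (word-initial): rule 2 targets it, but not between two vowels → unchanged [s].
/o/ — between /s/ and /k/; rule 3 does not apply here → [o].
/k/ (between /o/ and /w/) fails the environment for rule 1, so it stays [k].
/w/ stays [w].
/i/ (between /w/ and /ʃ/) is in the target of rule 3 but the environment (before a nasal consonant) is not met → [i].
Rule 2 applies to /ʃ/ (between /i/ and /i/: between two vowels) → [ʒ].
/i/ (between /ʃ/ and /s/) fails the environment for rule 3, so it stays [i].
/s/ (between /i/ and /k/) fails the environment for rule 2, so it stays [s].
/k/ (between /s/ and /e/) occurs before a front vowel → [tʃ] by rule 1.
/e/ (between /k/ and /ʃ/) is in the target of rule 3 but the environment (before a nasal consonant) is not met → [e].
/ʃ/ meets the environment for rule 2 (between two vowels) → [ʒ].
/u/ (word-final) fails the environment for rule 3, so it stays [u].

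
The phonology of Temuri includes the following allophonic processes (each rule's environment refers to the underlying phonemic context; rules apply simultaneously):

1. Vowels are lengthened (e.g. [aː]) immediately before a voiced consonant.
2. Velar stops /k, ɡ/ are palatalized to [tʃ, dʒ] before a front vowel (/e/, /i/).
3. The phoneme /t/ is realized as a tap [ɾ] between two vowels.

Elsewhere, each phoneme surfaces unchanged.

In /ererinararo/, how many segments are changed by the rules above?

5

Segments that undergo a rule: /e/ → [eː] (rule 1); /e/ → [eː] (rule 1); /i/ → [iː] (rule 1); /a/ → [aː] (rule 1); /a/ → [aː] (rule 1).
All other segments surface unchanged.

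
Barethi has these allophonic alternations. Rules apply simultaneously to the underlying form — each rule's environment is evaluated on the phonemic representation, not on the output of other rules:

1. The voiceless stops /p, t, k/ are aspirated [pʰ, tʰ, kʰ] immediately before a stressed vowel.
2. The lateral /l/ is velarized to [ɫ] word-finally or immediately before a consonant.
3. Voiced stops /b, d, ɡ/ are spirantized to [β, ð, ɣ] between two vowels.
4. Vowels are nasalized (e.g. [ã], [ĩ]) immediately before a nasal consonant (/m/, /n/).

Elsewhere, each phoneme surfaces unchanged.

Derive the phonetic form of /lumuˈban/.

/l/ (word-initial): rule 2 targets it, but not word-finally or immediately before a consonant → unchanged [l].
Rule 4 applies to /u/ (between /l/ and /m/: before a nasal consonant) → [ũ].
/m/ — not in any rule's target class → [m].
/u/ (between /m/ and /b/) fails the environment for rule 4, so it stays [u].
/b/ meets the environment for rule 3 (between two vowels) → [β].
/a/ (between /b/ and /n/) occurs before a nasal consonant → [ã] by rule 4.
/n/ stays [n].

[lũmuˈβãn]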